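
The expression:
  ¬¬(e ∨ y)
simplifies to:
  e ∨ y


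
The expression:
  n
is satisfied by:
  {n: True}


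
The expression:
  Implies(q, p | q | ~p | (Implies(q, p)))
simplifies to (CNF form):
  True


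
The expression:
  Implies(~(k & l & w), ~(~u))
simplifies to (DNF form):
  u | (k & l & w)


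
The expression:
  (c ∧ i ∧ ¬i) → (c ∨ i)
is always true.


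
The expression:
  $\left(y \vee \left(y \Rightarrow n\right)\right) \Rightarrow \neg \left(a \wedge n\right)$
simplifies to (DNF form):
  $\neg a \vee \neg n$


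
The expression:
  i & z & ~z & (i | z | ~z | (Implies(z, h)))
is never true.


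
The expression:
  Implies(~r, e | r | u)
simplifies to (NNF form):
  e | r | u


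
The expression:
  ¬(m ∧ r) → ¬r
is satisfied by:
  {m: True, r: False}
  {r: False, m: False}
  {r: True, m: True}


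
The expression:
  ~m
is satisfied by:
  {m: False}


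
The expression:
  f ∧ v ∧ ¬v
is never true.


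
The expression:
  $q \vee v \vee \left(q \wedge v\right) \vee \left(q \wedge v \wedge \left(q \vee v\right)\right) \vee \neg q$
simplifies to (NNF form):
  $\text{True}$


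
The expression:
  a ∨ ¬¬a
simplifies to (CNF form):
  a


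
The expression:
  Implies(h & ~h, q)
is always true.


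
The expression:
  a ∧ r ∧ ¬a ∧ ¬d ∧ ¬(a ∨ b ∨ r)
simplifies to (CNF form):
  False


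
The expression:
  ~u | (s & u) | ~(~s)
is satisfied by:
  {s: True, u: False}
  {u: False, s: False}
  {u: True, s: True}


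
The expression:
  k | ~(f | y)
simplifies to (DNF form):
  k | (~f & ~y)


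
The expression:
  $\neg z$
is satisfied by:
  {z: False}


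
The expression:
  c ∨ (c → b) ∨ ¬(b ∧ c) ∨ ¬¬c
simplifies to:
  True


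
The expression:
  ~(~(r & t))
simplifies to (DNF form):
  r & t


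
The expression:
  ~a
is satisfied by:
  {a: False}


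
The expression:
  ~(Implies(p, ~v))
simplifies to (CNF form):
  p & v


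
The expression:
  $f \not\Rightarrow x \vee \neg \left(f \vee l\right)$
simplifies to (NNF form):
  $\left(f \wedge \neg x\right) \vee \left(\neg f \wedge \neg l\right)$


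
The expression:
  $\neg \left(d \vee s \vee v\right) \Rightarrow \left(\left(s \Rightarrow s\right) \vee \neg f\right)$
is always true.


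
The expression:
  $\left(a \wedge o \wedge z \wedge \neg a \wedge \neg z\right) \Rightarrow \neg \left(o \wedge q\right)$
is always true.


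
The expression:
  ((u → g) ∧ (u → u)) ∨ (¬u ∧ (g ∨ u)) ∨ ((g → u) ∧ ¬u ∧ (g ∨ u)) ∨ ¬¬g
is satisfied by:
  {g: True, u: False}
  {u: False, g: False}
  {u: True, g: True}


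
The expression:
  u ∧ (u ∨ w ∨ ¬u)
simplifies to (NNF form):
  u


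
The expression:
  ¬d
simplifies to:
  ¬d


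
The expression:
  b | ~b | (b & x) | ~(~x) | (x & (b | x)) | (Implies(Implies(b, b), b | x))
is always true.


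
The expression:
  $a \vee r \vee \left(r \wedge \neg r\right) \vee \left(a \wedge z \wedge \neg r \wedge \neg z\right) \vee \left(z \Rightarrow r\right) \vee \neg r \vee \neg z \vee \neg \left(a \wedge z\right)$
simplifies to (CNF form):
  $\text{True}$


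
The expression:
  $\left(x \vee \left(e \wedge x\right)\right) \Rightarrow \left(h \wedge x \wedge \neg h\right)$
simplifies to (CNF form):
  $\neg x$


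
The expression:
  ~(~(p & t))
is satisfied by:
  {t: True, p: True}


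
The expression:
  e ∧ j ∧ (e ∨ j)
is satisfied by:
  {j: True, e: True}


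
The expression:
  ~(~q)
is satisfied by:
  {q: True}


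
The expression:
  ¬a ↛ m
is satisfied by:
  {m: True, a: False}
  {a: False, m: False}
  {a: True, m: True}


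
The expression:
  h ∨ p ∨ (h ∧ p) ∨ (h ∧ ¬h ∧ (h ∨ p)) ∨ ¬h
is always true.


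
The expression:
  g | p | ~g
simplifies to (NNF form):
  True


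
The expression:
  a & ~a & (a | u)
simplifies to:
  False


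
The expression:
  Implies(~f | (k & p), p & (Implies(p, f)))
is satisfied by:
  {f: True}


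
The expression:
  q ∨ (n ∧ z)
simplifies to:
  q ∨ (n ∧ z)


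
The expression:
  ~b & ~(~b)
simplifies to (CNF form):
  False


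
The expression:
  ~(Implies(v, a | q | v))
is never true.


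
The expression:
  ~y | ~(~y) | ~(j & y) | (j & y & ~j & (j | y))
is always true.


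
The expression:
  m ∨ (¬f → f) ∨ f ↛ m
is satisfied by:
  {m: True, f: True}
  {m: True, f: False}
  {f: True, m: False}


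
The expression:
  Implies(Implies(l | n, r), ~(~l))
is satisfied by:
  {n: True, l: True, r: False}
  {l: True, r: False, n: False}
  {n: True, l: True, r: True}
  {l: True, r: True, n: False}
  {n: True, r: False, l: False}


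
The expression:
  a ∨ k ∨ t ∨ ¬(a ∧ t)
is always true.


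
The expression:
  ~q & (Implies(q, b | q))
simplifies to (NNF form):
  ~q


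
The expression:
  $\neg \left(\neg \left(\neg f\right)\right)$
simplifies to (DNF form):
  $\neg f$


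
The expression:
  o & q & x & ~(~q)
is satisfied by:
  {o: True, x: True, q: True}


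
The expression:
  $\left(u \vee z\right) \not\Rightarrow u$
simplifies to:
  $z \wedge \neg u$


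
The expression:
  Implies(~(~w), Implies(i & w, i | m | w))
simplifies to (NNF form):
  True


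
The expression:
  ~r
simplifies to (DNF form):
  ~r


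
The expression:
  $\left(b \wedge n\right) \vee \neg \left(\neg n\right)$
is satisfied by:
  {n: True}


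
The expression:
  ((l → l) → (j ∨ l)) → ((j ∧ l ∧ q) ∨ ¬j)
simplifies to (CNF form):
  (l ∨ ¬j) ∧ (q ∨ ¬j)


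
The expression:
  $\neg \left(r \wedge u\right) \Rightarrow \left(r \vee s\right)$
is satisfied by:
  {r: True, s: True}
  {r: True, s: False}
  {s: True, r: False}


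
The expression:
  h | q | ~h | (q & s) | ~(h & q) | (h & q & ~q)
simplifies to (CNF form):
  True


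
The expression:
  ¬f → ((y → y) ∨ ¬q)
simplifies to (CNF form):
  True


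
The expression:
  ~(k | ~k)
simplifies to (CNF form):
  False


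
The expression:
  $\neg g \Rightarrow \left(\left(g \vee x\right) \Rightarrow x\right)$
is always true.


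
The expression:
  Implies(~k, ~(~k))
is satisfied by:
  {k: True}


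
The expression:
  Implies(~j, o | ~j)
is always true.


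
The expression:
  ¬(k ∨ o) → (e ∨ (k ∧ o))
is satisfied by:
  {k: True, o: True, e: True}
  {k: True, o: True, e: False}
  {k: True, e: True, o: False}
  {k: True, e: False, o: False}
  {o: True, e: True, k: False}
  {o: True, e: False, k: False}
  {e: True, o: False, k: False}


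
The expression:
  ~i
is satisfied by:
  {i: False}


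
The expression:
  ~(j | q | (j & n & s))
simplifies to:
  ~j & ~q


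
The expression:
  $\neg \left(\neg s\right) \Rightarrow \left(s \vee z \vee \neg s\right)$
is always true.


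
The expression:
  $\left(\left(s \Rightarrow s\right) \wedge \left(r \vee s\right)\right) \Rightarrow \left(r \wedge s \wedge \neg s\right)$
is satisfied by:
  {r: False, s: False}


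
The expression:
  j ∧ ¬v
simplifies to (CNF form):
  j ∧ ¬v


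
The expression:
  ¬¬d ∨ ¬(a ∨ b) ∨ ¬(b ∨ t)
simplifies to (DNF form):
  d ∨ (¬a ∧ ¬b) ∨ (¬b ∧ ¬t)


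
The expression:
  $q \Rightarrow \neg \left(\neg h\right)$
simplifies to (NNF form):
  $h \vee \neg q$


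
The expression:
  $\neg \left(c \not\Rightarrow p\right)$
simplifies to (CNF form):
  $p \vee \neg c$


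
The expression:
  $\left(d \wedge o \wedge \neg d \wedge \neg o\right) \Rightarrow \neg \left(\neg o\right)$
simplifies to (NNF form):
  $\text{True}$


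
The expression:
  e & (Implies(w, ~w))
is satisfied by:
  {e: True, w: False}


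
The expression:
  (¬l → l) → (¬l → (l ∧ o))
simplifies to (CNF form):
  True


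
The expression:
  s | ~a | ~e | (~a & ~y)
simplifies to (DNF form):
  s | ~a | ~e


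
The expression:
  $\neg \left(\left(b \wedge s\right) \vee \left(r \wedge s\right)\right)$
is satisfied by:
  {b: False, s: False, r: False}
  {r: True, b: False, s: False}
  {b: True, r: False, s: False}
  {r: True, b: True, s: False}
  {s: True, r: False, b: False}


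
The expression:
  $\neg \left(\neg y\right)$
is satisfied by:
  {y: True}


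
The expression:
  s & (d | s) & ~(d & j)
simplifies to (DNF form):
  (s & ~d) | (s & ~j)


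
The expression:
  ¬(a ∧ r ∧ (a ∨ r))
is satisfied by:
  {a: False, r: False}
  {r: True, a: False}
  {a: True, r: False}


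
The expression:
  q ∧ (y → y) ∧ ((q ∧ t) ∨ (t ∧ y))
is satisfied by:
  {t: True, q: True}


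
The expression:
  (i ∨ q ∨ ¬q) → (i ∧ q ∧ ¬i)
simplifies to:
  False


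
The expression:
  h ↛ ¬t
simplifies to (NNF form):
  h ∧ t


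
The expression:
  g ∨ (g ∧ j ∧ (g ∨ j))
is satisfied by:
  {g: True}


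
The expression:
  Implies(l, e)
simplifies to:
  e | ~l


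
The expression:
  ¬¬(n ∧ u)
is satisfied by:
  {u: True, n: True}


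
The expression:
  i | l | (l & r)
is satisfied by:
  {i: True, l: True}
  {i: True, l: False}
  {l: True, i: False}


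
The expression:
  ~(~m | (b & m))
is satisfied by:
  {m: True, b: False}


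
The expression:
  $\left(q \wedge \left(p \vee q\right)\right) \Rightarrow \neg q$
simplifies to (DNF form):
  $\neg q$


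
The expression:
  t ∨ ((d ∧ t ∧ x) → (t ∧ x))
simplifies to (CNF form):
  True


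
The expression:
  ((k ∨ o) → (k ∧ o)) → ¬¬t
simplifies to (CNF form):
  (k ∨ o ∨ t) ∧ (k ∨ t ∨ ¬k) ∧ (o ∨ t ∨ ¬o) ∧ (t ∨ ¬k ∨ ¬o)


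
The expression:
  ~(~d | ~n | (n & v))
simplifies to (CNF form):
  d & n & ~v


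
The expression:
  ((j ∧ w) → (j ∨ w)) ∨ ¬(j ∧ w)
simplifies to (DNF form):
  True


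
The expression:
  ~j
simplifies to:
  ~j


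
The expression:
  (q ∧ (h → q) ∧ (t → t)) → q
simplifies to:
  True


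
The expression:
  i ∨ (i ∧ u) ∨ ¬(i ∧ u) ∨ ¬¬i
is always true.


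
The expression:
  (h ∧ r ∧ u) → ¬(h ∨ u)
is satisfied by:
  {h: False, u: False, r: False}
  {r: True, h: False, u: False}
  {u: True, h: False, r: False}
  {r: True, u: True, h: False}
  {h: True, r: False, u: False}
  {r: True, h: True, u: False}
  {u: True, h: True, r: False}


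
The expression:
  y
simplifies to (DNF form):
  y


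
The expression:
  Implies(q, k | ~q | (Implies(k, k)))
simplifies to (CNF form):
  True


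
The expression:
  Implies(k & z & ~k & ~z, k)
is always true.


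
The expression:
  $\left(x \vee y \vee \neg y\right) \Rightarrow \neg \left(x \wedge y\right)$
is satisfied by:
  {y: False, x: False}
  {x: True, y: False}
  {y: True, x: False}


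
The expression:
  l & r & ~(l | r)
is never true.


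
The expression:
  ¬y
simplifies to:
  ¬y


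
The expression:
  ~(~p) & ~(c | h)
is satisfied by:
  {p: True, h: False, c: False}


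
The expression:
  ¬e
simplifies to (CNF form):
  ¬e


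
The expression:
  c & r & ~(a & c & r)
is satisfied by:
  {c: True, r: True, a: False}


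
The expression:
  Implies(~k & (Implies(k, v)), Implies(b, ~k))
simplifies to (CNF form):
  True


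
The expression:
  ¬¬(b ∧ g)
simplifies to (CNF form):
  b ∧ g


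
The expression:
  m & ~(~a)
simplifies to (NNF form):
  a & m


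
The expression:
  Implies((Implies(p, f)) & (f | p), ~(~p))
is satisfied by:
  {p: True, f: False}
  {f: False, p: False}
  {f: True, p: True}


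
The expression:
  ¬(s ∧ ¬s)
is always true.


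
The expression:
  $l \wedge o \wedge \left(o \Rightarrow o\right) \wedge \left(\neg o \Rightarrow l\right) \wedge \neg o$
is never true.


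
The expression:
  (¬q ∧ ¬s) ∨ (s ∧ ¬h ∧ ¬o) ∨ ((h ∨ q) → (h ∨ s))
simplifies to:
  h ∨ s ∨ ¬q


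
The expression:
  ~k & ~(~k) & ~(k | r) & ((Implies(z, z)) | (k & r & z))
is never true.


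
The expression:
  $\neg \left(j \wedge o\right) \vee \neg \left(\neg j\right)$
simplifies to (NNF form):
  $\text{True}$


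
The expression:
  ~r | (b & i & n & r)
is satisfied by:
  {i: True, n: True, b: True, r: False}
  {i: True, n: True, b: False, r: False}
  {i: True, b: True, n: False, r: False}
  {i: True, b: False, n: False, r: False}
  {n: True, b: True, i: False, r: False}
  {n: True, i: False, b: False, r: False}
  {n: False, b: True, i: False, r: False}
  {n: False, i: False, b: False, r: False}
  {i: True, r: True, n: True, b: True}


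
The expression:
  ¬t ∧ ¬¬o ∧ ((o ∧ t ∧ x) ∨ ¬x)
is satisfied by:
  {o: True, x: False, t: False}


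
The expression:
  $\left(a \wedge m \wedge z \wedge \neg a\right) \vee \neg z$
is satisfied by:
  {z: False}


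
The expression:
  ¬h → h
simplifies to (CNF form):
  h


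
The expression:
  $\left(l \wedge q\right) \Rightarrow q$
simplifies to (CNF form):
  $\text{True}$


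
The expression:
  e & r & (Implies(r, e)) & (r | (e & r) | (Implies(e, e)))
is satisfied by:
  {r: True, e: True}


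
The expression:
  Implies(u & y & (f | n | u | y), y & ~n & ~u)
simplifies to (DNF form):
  ~u | ~y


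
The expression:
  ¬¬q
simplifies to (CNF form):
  q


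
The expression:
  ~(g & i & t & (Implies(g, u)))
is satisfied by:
  {g: False, u: False, t: False, i: False}
  {i: True, g: False, u: False, t: False}
  {t: True, g: False, u: False, i: False}
  {i: True, t: True, g: False, u: False}
  {u: True, i: False, g: False, t: False}
  {i: True, u: True, g: False, t: False}
  {t: True, u: True, i: False, g: False}
  {i: True, t: True, u: True, g: False}
  {g: True, t: False, u: False, i: False}
  {i: True, g: True, t: False, u: False}
  {t: True, g: True, i: False, u: False}
  {i: True, t: True, g: True, u: False}
  {u: True, g: True, t: False, i: False}
  {i: True, u: True, g: True, t: False}
  {t: True, u: True, g: True, i: False}


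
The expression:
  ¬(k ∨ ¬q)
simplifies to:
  q ∧ ¬k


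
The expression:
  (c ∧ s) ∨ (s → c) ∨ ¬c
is always true.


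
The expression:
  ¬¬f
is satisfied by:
  {f: True}


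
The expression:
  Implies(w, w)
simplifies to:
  True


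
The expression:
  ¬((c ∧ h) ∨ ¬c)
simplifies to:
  c ∧ ¬h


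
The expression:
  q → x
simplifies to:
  x ∨ ¬q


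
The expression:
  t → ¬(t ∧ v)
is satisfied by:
  {v: False, t: False}
  {t: True, v: False}
  {v: True, t: False}


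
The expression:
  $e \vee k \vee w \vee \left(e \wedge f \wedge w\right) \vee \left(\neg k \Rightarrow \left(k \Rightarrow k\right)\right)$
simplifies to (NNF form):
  $\text{True}$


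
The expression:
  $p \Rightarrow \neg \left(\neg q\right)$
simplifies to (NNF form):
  $q \vee \neg p$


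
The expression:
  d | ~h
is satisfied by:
  {d: True, h: False}
  {h: False, d: False}
  {h: True, d: True}


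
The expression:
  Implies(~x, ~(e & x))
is always true.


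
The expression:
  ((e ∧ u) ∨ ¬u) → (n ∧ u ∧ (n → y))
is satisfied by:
  {n: True, u: True, y: True, e: False}
  {n: True, u: True, y: False, e: False}
  {u: True, y: True, n: False, e: False}
  {u: True, n: False, y: False, e: False}
  {n: True, e: True, u: True, y: True}


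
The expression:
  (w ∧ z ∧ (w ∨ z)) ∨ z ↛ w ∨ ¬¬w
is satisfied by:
  {z: True, w: True}
  {z: True, w: False}
  {w: True, z: False}


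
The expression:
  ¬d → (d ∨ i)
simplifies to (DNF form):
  d ∨ i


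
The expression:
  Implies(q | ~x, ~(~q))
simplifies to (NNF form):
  q | x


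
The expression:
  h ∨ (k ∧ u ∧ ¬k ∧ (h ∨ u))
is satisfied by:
  {h: True}


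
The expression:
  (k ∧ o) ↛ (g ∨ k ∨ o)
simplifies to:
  False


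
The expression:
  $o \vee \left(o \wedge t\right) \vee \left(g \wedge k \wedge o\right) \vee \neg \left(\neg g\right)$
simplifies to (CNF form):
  $g \vee o$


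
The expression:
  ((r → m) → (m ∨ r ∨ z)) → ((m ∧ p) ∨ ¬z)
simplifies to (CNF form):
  (m ∨ ¬z) ∧ (p ∨ ¬z)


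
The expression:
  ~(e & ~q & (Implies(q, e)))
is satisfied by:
  {q: True, e: False}
  {e: False, q: False}
  {e: True, q: True}


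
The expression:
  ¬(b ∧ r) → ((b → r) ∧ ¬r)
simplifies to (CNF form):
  (b ∨ ¬b) ∧ (b ∨ ¬r) ∧ (r ∨ ¬b) ∧ (r ∨ ¬r)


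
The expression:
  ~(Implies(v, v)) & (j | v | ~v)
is never true.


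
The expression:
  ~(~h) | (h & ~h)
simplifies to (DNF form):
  h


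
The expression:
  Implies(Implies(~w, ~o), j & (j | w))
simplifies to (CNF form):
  (j | o) & (j | ~w)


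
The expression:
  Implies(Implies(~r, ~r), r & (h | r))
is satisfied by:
  {r: True}


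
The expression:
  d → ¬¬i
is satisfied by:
  {i: True, d: False}
  {d: False, i: False}
  {d: True, i: True}


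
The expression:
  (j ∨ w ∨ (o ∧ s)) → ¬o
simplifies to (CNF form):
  (¬j ∨ ¬o) ∧ (¬o ∨ ¬s) ∧ (¬o ∨ ¬w)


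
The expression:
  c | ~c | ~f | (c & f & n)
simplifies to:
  True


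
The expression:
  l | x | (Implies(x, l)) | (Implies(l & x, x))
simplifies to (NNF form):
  True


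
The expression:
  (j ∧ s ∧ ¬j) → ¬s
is always true.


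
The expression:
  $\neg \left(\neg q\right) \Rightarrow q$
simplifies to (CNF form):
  $\text{True}$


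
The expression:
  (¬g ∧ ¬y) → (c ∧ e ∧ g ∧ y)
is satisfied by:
  {y: True, g: True}
  {y: True, g: False}
  {g: True, y: False}


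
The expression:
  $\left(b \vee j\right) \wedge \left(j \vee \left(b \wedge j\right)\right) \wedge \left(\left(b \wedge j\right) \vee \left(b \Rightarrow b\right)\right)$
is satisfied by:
  {j: True}


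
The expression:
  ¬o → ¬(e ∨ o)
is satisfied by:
  {o: True, e: False}
  {e: False, o: False}
  {e: True, o: True}


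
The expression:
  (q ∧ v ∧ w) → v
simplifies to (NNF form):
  True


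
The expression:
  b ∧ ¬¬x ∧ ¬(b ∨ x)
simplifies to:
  False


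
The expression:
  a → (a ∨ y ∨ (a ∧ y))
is always true.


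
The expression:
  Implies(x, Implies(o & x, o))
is always true.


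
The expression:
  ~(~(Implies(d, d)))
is always true.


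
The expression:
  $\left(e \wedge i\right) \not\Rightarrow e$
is never true.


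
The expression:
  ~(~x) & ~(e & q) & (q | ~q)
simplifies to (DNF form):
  (x & ~e) | (x & ~q)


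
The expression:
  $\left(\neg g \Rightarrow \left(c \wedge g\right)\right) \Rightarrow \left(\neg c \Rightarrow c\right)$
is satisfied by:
  {c: True, g: False}
  {g: False, c: False}
  {g: True, c: True}


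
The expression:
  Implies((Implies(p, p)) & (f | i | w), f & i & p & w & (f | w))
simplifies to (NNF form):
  (f | ~w) & (i | ~f) & (p | ~w) & (w | ~i)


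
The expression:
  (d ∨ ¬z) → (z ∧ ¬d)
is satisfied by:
  {z: True, d: False}


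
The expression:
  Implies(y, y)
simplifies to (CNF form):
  True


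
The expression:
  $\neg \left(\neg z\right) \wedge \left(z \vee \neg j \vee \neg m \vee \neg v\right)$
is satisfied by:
  {z: True}


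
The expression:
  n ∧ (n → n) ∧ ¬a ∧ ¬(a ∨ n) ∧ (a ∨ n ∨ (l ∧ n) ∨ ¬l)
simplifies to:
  False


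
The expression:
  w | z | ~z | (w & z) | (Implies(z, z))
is always true.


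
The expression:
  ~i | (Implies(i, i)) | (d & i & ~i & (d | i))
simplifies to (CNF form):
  True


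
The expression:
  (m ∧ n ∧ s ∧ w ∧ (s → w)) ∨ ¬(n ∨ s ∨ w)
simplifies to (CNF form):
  (m ∨ ¬w) ∧ (n ∨ ¬w) ∧ (s ∨ ¬n) ∧ (w ∨ ¬s)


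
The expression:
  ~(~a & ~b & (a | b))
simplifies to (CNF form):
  True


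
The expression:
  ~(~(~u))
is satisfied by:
  {u: False}


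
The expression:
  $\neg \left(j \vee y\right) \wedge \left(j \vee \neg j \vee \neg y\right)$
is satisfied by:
  {y: False, j: False}


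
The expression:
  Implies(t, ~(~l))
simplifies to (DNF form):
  l | ~t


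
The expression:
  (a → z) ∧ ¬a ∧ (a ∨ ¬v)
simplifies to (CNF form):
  ¬a ∧ ¬v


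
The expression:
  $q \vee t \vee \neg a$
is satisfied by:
  {t: True, q: True, a: False}
  {t: True, q: False, a: False}
  {q: True, t: False, a: False}
  {t: False, q: False, a: False}
  {t: True, a: True, q: True}
  {t: True, a: True, q: False}
  {a: True, q: True, t: False}


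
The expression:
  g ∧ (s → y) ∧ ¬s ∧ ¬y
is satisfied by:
  {g: True, y: False, s: False}


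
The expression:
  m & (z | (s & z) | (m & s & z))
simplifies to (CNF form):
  m & z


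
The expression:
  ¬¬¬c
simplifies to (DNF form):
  ¬c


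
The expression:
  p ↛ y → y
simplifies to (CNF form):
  y ∨ ¬p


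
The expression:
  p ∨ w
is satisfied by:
  {p: True, w: True}
  {p: True, w: False}
  {w: True, p: False}


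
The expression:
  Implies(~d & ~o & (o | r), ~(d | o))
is always true.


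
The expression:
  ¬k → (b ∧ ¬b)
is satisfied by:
  {k: True}


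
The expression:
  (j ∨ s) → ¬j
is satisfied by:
  {j: False}


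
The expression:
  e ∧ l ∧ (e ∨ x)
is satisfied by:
  {e: True, l: True}


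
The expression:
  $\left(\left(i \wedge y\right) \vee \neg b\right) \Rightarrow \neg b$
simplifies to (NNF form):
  $\neg b \vee \neg i \vee \neg y$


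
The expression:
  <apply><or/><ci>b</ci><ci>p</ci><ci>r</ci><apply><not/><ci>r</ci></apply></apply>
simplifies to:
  <true/>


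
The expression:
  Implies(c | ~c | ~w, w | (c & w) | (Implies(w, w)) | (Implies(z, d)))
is always true.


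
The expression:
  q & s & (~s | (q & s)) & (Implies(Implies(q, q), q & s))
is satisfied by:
  {s: True, q: True}


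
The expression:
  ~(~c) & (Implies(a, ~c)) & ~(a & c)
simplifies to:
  c & ~a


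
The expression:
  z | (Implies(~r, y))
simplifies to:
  r | y | z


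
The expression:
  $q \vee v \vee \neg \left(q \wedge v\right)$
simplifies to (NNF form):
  $\text{True}$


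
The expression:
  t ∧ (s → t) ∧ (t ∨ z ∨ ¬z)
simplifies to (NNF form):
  t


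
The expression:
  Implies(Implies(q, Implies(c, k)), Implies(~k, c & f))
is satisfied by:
  {q: True, k: True, f: True, c: True}
  {q: True, k: True, c: True, f: False}
  {k: True, f: True, c: True, q: False}
  {k: True, c: True, f: False, q: False}
  {k: True, f: True, q: True, c: False}
  {k: True, q: True, c: False, f: False}
  {k: True, f: True, c: False, q: False}
  {k: True, c: False, f: False, q: False}
  {q: True, c: True, f: True, k: False}
  {q: True, c: True, f: False, k: False}
  {c: True, f: True, q: False, k: False}


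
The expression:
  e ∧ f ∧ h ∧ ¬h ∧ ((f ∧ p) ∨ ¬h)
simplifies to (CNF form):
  False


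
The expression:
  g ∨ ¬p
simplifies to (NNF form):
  g ∨ ¬p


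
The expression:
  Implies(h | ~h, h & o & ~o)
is never true.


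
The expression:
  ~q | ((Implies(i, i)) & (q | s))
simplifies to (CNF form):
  True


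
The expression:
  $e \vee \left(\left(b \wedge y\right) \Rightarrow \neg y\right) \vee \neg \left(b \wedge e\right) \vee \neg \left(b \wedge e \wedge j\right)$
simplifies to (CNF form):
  $\text{True}$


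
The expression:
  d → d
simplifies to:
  True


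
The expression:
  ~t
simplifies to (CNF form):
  ~t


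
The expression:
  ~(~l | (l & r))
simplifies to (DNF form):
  l & ~r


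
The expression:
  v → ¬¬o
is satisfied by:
  {o: True, v: False}
  {v: False, o: False}
  {v: True, o: True}


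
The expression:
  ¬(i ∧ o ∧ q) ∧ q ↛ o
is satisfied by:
  {q: True, o: False}


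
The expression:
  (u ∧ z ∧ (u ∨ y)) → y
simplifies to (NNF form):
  y ∨ ¬u ∨ ¬z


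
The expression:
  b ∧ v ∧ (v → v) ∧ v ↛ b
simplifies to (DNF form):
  False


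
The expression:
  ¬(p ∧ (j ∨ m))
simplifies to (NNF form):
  (¬j ∧ ¬m) ∨ ¬p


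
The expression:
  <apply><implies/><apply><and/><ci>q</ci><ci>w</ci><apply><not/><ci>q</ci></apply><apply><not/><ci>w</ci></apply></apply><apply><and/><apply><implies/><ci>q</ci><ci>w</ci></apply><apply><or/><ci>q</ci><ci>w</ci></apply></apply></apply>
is always true.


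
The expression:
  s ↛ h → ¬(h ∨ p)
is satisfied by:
  {h: True, s: False, p: False}
  {s: False, p: False, h: False}
  {p: True, h: True, s: False}
  {p: True, s: False, h: False}
  {h: True, s: True, p: False}
  {s: True, h: False, p: False}
  {p: True, s: True, h: True}


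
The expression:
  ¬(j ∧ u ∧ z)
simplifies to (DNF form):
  ¬j ∨ ¬u ∨ ¬z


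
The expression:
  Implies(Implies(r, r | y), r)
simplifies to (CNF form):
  r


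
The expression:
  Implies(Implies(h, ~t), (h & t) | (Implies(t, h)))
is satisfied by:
  {h: True, t: False}
  {t: False, h: False}
  {t: True, h: True}


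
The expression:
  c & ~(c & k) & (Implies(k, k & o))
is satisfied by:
  {c: True, k: False}


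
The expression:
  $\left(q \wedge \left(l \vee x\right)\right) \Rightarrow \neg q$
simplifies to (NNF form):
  $\left(\neg l \wedge \neg x\right) \vee \neg q$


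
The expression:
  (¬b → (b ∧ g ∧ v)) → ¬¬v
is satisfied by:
  {v: True, b: False}
  {b: False, v: False}
  {b: True, v: True}


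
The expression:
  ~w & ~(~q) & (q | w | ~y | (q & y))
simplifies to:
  q & ~w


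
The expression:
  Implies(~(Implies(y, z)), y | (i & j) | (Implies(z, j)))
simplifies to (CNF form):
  True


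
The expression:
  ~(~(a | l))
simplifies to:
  a | l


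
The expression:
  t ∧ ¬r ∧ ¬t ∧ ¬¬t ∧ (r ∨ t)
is never true.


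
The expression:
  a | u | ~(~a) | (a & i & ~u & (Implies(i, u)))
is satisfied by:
  {a: True, u: True}
  {a: True, u: False}
  {u: True, a: False}


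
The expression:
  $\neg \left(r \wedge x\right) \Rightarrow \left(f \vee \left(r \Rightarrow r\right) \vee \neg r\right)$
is always true.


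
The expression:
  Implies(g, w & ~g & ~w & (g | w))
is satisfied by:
  {g: False}


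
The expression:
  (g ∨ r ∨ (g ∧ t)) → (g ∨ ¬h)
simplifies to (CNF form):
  g ∨ ¬h ∨ ¬r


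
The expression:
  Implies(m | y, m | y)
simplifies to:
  True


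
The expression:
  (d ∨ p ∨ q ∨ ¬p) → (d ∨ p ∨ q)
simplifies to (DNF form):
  d ∨ p ∨ q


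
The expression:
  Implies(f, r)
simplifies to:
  r | ~f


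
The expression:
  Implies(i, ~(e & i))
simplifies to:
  ~e | ~i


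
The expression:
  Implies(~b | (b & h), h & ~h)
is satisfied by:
  {b: True, h: False}


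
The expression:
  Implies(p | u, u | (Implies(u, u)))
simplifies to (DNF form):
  True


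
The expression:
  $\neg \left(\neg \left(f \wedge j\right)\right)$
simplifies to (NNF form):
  $f \wedge j$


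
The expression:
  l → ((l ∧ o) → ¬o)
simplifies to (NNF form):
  ¬l ∨ ¬o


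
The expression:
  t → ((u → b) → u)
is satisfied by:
  {u: True, t: False}
  {t: False, u: False}
  {t: True, u: True}


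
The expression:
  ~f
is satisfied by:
  {f: False}


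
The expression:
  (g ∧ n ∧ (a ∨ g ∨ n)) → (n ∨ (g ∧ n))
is always true.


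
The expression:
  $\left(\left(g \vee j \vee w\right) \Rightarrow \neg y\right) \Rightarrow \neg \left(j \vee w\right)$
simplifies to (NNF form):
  $y \vee \left(\neg j \wedge \neg w\right)$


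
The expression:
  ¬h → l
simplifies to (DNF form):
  h ∨ l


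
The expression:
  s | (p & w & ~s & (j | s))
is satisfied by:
  {s: True, j: True, w: True, p: True}
  {s: True, j: True, w: True, p: False}
  {s: True, j: True, p: True, w: False}
  {s: True, j: True, p: False, w: False}
  {s: True, w: True, p: True, j: False}
  {s: True, w: True, p: False, j: False}
  {s: True, w: False, p: True, j: False}
  {s: True, w: False, p: False, j: False}
  {j: True, w: True, p: True, s: False}


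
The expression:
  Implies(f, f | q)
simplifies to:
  True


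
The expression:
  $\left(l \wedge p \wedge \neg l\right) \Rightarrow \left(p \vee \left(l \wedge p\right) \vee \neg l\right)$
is always true.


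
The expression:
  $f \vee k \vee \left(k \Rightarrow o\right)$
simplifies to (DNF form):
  $\text{True}$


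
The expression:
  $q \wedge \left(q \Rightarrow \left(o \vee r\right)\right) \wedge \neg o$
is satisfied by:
  {r: True, q: True, o: False}


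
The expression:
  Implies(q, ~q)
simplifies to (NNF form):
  ~q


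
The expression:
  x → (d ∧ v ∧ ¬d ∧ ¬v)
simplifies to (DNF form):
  ¬x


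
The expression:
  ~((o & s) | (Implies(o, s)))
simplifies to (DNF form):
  o & ~s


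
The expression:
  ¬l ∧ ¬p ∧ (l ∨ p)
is never true.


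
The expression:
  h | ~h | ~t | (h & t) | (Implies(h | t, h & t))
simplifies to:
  True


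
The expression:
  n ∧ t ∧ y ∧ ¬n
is never true.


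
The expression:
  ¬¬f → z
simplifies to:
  z ∨ ¬f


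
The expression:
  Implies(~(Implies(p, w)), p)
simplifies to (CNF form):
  True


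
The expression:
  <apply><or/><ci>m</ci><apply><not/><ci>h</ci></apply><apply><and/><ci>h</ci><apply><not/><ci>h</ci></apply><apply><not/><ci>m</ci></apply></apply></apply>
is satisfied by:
  {m: True, h: False}
  {h: False, m: False}
  {h: True, m: True}


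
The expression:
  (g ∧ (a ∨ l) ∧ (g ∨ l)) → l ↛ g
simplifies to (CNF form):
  (¬a ∨ ¬g) ∧ (¬g ∨ ¬l)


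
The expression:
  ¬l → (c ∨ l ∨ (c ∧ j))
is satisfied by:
  {c: True, l: True}
  {c: True, l: False}
  {l: True, c: False}


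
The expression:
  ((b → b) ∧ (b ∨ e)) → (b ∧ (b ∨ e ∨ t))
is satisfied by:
  {b: True, e: False}
  {e: False, b: False}
  {e: True, b: True}


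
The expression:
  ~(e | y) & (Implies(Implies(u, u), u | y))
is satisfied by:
  {u: True, e: False, y: False}


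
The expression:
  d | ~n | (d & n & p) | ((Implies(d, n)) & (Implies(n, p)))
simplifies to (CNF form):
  d | p | ~n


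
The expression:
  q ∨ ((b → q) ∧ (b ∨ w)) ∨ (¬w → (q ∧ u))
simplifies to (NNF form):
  q ∨ w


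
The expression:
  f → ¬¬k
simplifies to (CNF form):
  k ∨ ¬f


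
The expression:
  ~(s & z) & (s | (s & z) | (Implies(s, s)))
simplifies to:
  ~s | ~z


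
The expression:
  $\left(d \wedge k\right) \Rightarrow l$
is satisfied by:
  {l: True, k: False, d: False}
  {k: False, d: False, l: False}
  {d: True, l: True, k: False}
  {d: True, k: False, l: False}
  {l: True, k: True, d: False}
  {k: True, l: False, d: False}
  {d: True, k: True, l: True}


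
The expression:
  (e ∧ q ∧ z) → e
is always true.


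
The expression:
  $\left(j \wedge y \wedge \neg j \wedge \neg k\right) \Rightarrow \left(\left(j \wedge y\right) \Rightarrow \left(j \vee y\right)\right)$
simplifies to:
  $\text{True}$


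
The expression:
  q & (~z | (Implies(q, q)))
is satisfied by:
  {q: True}


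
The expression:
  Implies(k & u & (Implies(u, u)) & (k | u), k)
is always true.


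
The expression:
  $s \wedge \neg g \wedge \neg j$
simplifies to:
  $s \wedge \neg g \wedge \neg j$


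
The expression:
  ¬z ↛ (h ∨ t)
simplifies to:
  ¬h ∧ ¬t ∧ ¬z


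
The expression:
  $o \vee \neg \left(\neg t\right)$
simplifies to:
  $o \vee t$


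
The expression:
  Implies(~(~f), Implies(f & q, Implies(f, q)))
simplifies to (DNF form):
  True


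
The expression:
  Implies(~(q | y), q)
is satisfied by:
  {y: True, q: True}
  {y: True, q: False}
  {q: True, y: False}


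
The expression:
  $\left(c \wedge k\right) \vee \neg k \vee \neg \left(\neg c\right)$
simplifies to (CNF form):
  $c \vee \neg k$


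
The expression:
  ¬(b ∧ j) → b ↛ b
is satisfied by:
  {j: True, b: True}


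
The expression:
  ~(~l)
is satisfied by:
  {l: True}


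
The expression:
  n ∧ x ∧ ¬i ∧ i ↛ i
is never true.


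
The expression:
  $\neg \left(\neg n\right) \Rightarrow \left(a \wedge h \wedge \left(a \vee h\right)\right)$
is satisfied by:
  {h: True, a: True, n: False}
  {h: True, a: False, n: False}
  {a: True, h: False, n: False}
  {h: False, a: False, n: False}
  {n: True, h: True, a: True}


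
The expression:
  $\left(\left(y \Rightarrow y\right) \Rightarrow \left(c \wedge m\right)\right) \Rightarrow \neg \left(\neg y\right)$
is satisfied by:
  {y: True, m: False, c: False}
  {m: False, c: False, y: False}
  {c: True, y: True, m: False}
  {c: True, m: False, y: False}
  {y: True, m: True, c: False}
  {m: True, y: False, c: False}
  {c: True, m: True, y: True}


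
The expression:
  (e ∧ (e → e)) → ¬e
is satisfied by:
  {e: False}


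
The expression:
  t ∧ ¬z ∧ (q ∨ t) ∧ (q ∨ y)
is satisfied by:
  {t: True, y: True, q: True, z: False}
  {t: True, y: True, q: False, z: False}
  {t: True, q: True, y: False, z: False}


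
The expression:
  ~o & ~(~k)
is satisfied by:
  {k: True, o: False}


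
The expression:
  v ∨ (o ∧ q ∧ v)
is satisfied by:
  {v: True}


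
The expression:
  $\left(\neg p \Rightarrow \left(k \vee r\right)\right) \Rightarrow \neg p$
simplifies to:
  $\neg p$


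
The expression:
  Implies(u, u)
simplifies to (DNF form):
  True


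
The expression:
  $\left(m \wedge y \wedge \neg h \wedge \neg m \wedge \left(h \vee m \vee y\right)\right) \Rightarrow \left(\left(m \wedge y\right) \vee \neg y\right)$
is always true.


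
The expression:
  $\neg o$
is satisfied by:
  {o: False}


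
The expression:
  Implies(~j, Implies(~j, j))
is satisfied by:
  {j: True}


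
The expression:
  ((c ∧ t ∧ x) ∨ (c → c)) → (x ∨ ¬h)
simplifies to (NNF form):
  x ∨ ¬h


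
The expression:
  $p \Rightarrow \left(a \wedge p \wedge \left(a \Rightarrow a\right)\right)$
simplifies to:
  $a \vee \neg p$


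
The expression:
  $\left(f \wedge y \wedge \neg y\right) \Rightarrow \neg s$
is always true.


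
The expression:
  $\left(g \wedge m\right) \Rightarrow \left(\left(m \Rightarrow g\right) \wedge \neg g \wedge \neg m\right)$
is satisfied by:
  {g: False, m: False}
  {m: True, g: False}
  {g: True, m: False}


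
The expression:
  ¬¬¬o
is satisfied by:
  {o: False}


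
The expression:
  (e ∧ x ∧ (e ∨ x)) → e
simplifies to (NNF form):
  True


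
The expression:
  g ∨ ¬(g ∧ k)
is always true.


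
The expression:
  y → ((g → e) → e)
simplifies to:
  e ∨ g ∨ ¬y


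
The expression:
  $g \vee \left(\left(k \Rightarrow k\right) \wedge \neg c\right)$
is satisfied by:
  {g: True, c: False}
  {c: False, g: False}
  {c: True, g: True}


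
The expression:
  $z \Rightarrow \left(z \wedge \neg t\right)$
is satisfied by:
  {t: False, z: False}
  {z: True, t: False}
  {t: True, z: False}


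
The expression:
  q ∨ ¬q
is always true.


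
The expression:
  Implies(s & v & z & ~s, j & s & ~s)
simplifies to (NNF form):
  True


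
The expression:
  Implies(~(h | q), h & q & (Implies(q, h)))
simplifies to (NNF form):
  h | q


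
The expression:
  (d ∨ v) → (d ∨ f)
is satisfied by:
  {d: True, f: True, v: False}
  {d: True, f: False, v: False}
  {f: True, d: False, v: False}
  {d: False, f: False, v: False}
  {d: True, v: True, f: True}
  {d: True, v: True, f: False}
  {v: True, f: True, d: False}


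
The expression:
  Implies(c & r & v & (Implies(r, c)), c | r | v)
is always true.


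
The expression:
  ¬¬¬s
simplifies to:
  ¬s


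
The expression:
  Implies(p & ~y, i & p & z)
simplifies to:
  y | ~p | (i & z)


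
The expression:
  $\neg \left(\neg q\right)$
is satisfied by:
  {q: True}


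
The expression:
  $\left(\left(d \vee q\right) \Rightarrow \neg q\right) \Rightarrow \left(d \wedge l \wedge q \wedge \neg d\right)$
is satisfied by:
  {q: True}


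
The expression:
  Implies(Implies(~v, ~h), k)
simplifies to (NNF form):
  k | (h & ~v)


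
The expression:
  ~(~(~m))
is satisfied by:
  {m: False}


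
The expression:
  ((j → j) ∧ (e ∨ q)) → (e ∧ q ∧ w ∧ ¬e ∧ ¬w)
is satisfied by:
  {q: False, e: False}


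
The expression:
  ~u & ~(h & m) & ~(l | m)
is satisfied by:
  {u: False, l: False, m: False}


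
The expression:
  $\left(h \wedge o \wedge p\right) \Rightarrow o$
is always true.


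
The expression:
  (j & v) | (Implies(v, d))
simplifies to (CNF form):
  d | j | ~v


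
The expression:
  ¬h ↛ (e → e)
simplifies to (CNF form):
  False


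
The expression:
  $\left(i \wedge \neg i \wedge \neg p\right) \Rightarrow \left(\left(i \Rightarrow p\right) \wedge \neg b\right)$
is always true.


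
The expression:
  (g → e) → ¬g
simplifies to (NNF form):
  ¬e ∨ ¬g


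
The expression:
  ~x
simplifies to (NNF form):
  ~x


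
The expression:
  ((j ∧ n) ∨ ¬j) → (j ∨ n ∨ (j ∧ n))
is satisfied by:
  {n: True, j: True}
  {n: True, j: False}
  {j: True, n: False}


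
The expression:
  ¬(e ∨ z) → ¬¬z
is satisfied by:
  {z: True, e: True}
  {z: True, e: False}
  {e: True, z: False}


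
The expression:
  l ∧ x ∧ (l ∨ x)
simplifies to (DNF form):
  l ∧ x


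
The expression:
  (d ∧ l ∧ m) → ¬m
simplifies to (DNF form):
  ¬d ∨ ¬l ∨ ¬m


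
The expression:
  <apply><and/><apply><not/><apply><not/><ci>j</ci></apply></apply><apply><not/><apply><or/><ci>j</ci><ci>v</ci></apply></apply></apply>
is never true.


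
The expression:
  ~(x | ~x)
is never true.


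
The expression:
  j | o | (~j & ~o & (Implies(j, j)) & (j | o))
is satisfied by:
  {o: True, j: True}
  {o: True, j: False}
  {j: True, o: False}


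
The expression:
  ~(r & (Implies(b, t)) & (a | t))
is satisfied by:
  {b: True, t: False, r: False, a: False}
  {b: False, t: False, r: False, a: False}
  {a: True, b: True, t: False, r: False}
  {a: True, b: False, t: False, r: False}
  {t: True, b: True, a: False, r: False}
  {t: True, b: False, a: False, r: False}
  {t: True, a: True, b: True, r: False}
  {t: True, a: True, b: False, r: False}
  {r: True, b: True, t: False, a: False}
  {r: True, b: False, t: False, a: False}
  {r: True, a: True, b: True, t: False}


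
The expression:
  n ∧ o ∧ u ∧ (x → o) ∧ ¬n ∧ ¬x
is never true.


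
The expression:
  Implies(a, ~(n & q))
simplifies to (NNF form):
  ~a | ~n | ~q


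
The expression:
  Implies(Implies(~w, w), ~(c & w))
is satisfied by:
  {w: False, c: False}
  {c: True, w: False}
  {w: True, c: False}
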